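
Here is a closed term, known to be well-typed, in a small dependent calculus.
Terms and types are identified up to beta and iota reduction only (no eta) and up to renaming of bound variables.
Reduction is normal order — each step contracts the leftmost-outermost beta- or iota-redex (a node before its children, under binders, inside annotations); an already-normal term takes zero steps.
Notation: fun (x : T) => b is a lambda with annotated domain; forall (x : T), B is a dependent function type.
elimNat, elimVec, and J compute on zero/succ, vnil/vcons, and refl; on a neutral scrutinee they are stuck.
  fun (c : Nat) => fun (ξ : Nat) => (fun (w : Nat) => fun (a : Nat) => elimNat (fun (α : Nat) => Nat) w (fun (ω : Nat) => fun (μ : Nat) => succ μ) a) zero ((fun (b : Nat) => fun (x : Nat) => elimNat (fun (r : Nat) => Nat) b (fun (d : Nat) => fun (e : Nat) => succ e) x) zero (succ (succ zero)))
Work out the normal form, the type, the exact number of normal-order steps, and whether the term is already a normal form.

normal form:
  fun (c : Nat) => fun (ξ : Nat) => succ (succ zero)
the term's type:
  forall (c : Nat), forall (ξ : Nat), Nat
steps to reach normal form (normal order): 18
already normal: no
first redex: a beta-redex


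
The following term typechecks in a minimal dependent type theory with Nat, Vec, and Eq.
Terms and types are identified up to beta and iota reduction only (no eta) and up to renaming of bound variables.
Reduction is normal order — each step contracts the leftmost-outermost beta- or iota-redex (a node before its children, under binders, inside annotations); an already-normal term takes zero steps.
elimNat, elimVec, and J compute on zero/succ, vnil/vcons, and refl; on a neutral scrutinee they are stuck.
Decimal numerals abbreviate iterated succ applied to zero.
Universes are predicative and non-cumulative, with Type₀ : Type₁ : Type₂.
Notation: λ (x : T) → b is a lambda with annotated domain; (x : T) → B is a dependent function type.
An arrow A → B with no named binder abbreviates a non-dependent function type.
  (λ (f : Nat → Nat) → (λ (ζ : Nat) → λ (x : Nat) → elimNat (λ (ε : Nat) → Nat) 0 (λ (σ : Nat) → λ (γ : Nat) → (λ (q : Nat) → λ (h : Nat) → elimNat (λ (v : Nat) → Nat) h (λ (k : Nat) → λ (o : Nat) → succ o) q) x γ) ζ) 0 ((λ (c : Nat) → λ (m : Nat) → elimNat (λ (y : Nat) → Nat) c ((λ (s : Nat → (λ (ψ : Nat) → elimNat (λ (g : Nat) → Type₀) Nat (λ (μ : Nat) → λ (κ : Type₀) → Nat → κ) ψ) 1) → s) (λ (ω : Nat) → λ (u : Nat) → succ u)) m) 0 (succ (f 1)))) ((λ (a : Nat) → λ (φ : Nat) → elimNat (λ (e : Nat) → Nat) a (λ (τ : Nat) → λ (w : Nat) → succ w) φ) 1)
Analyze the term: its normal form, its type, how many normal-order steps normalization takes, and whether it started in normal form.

resulting normal form:
  0
the term's type:
  Nat
steps to reach normal form (normal order): 4
already normal: no
first redex: a beta-redex


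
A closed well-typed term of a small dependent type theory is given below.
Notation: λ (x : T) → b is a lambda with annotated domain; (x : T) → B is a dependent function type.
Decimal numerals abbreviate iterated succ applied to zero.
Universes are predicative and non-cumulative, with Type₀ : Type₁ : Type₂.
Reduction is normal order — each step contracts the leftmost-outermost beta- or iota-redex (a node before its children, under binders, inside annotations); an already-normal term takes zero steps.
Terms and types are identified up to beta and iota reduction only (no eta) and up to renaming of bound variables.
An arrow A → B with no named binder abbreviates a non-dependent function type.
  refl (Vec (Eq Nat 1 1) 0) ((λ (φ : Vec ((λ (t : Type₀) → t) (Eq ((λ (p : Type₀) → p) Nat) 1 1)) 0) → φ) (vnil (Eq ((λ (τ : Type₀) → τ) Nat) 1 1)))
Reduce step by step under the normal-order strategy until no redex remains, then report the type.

normal-order reduction sequence:
  refl (Vec (Eq Nat 1 1) 0) ((λ (φ : Vec ((λ (t : Type₀) → t) (Eq ((λ (p : Type₀) → p) Nat) 1 1)) 0) → φ) (vnil (Eq ((λ (τ : Type₀) → τ) Nat) 1 1)))
  ~> refl (Vec (Eq Nat 1 1) 0) (vnil (Eq ((λ (φ : Type₀) → φ) Nat) 1 1))
  ~> refl (Vec (Eq Nat 1 1) 0) (vnil (Eq Nat 1 1))
the term's type:
  Eq (Vec (Eq Nat 1 1) 0) (vnil (Eq Nat 1 1)) (vnil (Eq Nat 1 1))


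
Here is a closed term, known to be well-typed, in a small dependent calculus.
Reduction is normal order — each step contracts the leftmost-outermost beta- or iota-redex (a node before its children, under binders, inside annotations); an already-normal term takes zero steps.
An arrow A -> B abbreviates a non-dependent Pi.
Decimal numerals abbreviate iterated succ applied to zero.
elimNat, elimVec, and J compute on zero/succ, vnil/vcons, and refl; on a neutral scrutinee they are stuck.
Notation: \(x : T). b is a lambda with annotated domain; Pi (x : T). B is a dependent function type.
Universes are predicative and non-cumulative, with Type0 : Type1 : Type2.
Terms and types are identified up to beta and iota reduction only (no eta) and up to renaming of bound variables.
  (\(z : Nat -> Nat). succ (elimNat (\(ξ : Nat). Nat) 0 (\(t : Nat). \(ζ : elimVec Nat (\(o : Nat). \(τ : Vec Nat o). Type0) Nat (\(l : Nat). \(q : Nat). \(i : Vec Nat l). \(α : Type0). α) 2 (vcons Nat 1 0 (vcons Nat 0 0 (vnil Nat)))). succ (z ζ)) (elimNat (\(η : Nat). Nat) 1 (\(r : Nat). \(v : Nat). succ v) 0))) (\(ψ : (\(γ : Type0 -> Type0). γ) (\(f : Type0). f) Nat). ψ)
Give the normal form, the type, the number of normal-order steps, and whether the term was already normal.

reduced normal form:
  2
type:
  Nat
normal-order step count: 18
already normal: no
first contracted redex: a beta-redex


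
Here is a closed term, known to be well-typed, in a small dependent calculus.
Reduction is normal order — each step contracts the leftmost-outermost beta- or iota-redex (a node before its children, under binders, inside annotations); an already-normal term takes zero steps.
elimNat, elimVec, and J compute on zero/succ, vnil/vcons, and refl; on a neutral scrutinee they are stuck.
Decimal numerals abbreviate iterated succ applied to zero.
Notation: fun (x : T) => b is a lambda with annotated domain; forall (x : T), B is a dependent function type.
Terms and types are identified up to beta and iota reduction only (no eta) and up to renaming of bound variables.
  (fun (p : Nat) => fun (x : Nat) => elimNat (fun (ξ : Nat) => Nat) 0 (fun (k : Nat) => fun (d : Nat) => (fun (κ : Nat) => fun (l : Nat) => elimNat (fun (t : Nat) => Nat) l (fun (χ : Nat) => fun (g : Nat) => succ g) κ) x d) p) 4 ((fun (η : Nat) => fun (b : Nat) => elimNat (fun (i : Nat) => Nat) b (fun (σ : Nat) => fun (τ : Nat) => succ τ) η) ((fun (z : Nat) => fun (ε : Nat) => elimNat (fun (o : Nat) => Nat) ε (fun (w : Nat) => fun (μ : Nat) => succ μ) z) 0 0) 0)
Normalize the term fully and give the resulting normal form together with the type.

normal form:
  0
type:
  Nat
observation: the term reaches its normal form after 51 normal-order steps.


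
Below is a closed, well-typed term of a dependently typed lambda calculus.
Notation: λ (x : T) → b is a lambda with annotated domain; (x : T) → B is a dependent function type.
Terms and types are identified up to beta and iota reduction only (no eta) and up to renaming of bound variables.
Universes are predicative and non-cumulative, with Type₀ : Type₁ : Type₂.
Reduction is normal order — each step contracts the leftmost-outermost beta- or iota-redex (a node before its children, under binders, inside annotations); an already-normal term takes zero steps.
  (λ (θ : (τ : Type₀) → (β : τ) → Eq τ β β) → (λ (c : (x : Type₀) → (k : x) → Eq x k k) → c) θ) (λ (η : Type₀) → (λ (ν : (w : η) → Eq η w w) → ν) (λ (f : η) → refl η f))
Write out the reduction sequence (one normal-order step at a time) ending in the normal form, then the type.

normal-order reduction:
  (λ (θ : (τ : Type₀) → (β : τ) → Eq τ β β) → (λ (c : (x : Type₀) → (k : x) → Eq x k k) → c) θ) (λ (η : Type₀) → (λ (ν : (w : η) → Eq η w w) → ν) (λ (f : η) → refl η f))
  ~> (λ (θ : (τ : Type₀) → (β : τ) → Eq τ β β) → θ) (λ (c : Type₀) → (λ (x : (k : c) → Eq c k k) → x) (λ (η : c) → refl c η))
  ~> λ (θ : Type₀) → (λ (τ : (β : θ) → Eq θ β β) → τ) (λ (c : θ) → refl θ c)
  ~> λ (θ : Type₀) → λ (τ : θ) → refl θ τ
type:
  (θ : Type₀) → (τ : θ) → Eq θ τ τ


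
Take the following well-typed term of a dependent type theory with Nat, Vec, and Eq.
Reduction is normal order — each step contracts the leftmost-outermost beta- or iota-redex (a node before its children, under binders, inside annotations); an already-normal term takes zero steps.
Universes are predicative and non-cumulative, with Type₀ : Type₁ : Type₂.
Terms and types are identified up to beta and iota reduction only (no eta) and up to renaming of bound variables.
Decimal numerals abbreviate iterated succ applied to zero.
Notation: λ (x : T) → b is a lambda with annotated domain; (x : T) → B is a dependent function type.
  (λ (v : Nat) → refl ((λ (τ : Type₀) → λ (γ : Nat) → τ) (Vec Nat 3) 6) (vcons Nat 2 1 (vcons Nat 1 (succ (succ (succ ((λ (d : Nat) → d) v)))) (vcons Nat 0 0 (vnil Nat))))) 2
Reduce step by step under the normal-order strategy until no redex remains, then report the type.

normal-order reduction sequence:
  (λ (v : Nat) → refl ((λ (τ : Type₀) → λ (γ : Nat) → τ) (Vec Nat 3) 6) (vcons Nat 2 1 (vcons Nat 1 (succ (succ (succ ((λ (d : Nat) → d) v)))) (vcons Nat 0 0 (vnil Nat))))) 2
  ~> refl ((λ (v : Type₀) → λ (τ : Nat) → v) (Vec Nat 3) 6) (vcons Nat 2 1 (vcons Nat 1 (succ (succ (succ ((λ (γ : Nat) → γ) 2)))) (vcons Nat 0 0 (vnil Nat))))
  ~> refl ((λ (v : Nat) → Vec Nat 3) 6) (vcons Nat 2 1 (vcons Nat 1 (succ (succ (succ ((λ (τ : Nat) → τ) 2)))) (vcons Nat 0 0 (vnil Nat))))
  ~> refl (Vec Nat 3) (vcons Nat 2 1 (vcons Nat 1 (succ (succ (succ ((λ (v : Nat) → v) 2)))) (vcons Nat 0 0 (vnil Nat))))
  ~> refl (Vec Nat 3) (vcons Nat 2 1 (vcons Nat 1 5 (vcons Nat 0 0 (vnil Nat))))
the term's type:
  Eq (Vec Nat 3) (vcons Nat 2 1 (vcons Nat 1 5 (vcons Nat 0 0 (vnil Nat)))) (vcons Nat 2 1 (vcons Nat 1 5 (vcons Nat 0 0 (vnil Nat))))


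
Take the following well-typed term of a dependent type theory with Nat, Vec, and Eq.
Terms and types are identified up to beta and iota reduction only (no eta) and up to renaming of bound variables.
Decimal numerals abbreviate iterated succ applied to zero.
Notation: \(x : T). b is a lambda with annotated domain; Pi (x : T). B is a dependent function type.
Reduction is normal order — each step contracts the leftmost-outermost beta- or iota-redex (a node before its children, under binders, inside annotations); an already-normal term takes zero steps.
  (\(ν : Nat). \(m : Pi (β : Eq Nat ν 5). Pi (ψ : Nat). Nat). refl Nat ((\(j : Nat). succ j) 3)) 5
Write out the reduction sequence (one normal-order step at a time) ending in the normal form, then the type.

reduction (normal order):
  (\(ν : Nat). \(m : Pi (β : Eq Nat ν 5). Pi (ψ : Nat). Nat). refl Nat ((\(j : Nat). succ j) 3)) 5
  ~> \(ν : Pi (m : Eq Nat 5 5). Pi (β : Nat). Nat). refl Nat ((\(ψ : Nat). succ ψ) 3)
  ~> \(ν : Pi (m : Eq Nat 5 5). Pi (β : Nat). Nat). refl Nat 4
inferred type:
  Pi (ν : Pi (m : Eq Nat 5 5). Pi (β : Nat). Nat). Eq Nat 4 4


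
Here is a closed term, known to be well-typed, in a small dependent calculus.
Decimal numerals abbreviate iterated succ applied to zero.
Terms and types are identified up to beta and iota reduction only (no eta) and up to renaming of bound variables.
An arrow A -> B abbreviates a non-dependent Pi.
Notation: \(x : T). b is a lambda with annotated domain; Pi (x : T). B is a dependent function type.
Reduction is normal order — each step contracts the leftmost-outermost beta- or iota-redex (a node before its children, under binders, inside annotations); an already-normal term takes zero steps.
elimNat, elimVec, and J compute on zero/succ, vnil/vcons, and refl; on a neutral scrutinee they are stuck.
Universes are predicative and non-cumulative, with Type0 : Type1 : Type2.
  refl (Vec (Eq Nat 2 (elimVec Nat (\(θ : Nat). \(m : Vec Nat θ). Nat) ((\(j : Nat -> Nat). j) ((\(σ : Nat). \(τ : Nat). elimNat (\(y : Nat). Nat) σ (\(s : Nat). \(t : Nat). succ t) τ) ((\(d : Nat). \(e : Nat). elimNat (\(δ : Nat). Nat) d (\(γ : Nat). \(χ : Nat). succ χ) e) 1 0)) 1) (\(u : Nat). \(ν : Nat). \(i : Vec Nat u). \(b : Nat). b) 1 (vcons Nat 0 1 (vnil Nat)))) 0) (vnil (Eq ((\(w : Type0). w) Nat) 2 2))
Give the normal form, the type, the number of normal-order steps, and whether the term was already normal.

resulting normal form:
  refl (Vec (Eq Nat 2 2) 0) (vnil (Eq Nat 2 2))
type:
  Eq (Vec (Eq Nat 2 2) 0) (vnil (Eq Nat 2 2)) (vnil (Eq Nat 2 2))
steps to reach normal form (normal order): 17
already normal: no
first redex: an elimVec iota-redex


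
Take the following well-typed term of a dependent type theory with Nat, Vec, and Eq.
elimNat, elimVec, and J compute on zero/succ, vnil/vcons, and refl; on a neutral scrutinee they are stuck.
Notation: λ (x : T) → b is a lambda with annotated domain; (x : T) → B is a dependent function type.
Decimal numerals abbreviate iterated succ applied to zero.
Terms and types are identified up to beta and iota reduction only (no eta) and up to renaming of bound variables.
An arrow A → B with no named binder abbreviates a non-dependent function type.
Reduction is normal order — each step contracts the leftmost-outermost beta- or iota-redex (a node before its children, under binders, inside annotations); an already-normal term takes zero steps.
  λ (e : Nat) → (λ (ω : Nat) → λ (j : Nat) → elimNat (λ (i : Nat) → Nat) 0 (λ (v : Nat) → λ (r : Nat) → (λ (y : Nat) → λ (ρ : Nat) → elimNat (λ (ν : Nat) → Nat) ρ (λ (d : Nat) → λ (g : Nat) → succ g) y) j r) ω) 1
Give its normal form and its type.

resulting normal form:
  λ (e : Nat) → λ (ω : Nat) → elimNat (λ (j : Nat) → Nat) 0 (λ (i : Nat) → λ (v : Nat) → succ v) ω
type:
  Nat → Nat → Nat


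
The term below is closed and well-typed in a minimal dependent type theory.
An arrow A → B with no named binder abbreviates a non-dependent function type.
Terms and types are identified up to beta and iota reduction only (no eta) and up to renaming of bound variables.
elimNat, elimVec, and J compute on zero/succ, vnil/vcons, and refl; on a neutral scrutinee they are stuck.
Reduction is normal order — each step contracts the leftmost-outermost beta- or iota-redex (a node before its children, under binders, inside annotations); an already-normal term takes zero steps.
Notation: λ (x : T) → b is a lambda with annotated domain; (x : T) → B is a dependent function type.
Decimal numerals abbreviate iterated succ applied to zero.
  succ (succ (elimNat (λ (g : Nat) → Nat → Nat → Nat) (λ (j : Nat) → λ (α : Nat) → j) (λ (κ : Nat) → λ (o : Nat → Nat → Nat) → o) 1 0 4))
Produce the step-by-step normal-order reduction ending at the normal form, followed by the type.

normal-order reduction sequence:
  succ (succ (elimNat (λ (g : Nat) → Nat → Nat → Nat) (λ (j : Nat) → λ (α : Nat) → j) (λ (κ : Nat) → λ (o : Nat → Nat → Nat) → o) 1 0 4))
  ~> succ (succ ((λ (g : Nat) → λ (j : Nat → Nat → Nat) → j) 0 (elimNat (λ (α : Nat) → Nat → Nat → Nat) (λ (κ : Nat) → λ (o : Nat) → κ) (λ (p : Nat) → λ (f : Nat → Nat → Nat) → f) 0) 0 4))
  ~> succ (succ ((λ (g : Nat → Nat → Nat) → g) (elimNat (λ (j : Nat) → Nat → Nat → Nat) (λ (α : Nat) → λ (κ : Nat) → α) (λ (o : Nat) → λ (p : Nat → Nat → Nat) → p) 0) 0 4))
  ~> succ (succ (elimNat (λ (g : Nat) → Nat → Nat → Nat) (λ (j : Nat) → λ (α : Nat) → j) (λ (κ : Nat) → λ (o : Nat → Nat → Nat) → o) 0 0 4))
  ~> succ (succ ((λ (g : Nat) → λ (j : Nat) → g) 0 4))
  ~> succ (succ ((λ (g : Nat) → 0) 4))
  ~> 2
the term's type:
  Nat


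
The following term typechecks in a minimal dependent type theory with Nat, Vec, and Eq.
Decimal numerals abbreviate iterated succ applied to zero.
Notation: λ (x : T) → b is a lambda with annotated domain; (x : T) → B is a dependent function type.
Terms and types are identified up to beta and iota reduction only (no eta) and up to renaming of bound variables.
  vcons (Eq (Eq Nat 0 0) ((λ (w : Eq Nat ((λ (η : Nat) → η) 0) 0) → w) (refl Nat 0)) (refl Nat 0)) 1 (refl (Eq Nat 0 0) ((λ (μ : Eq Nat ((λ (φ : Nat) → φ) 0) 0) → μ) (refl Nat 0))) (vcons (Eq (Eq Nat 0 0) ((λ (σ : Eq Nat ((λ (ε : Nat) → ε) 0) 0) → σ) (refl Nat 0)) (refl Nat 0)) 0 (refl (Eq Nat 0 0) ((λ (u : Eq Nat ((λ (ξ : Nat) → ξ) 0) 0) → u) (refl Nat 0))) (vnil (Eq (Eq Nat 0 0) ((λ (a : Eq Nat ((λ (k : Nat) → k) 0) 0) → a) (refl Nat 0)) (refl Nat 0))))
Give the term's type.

type:
  Vec (Eq (Eq Nat 0 0) (refl Nat 0) (refl Nat 0)) 2


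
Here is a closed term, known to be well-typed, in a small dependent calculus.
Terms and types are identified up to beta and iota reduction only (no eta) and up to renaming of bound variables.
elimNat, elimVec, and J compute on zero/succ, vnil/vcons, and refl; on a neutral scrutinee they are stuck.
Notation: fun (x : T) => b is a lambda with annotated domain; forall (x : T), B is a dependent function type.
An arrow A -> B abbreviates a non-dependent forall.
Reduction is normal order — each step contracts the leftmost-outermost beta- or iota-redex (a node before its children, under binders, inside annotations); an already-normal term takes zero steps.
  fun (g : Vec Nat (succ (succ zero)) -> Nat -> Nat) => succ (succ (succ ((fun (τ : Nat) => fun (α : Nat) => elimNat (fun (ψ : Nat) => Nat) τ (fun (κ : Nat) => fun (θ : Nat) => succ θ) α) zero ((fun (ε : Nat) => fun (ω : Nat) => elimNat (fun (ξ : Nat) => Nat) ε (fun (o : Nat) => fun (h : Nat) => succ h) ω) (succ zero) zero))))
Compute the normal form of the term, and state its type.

reduced normal form:
  fun (g : Vec Nat (succ (succ zero)) -> Nat -> Nat) => succ (succ (succ (succ zero)))
type:
  (Vec Nat (succ (succ zero)) -> Nat -> Nat) -> Nat
observation: the leftmost-outermost redex is a beta-redex, and normalization takes 9 steps.


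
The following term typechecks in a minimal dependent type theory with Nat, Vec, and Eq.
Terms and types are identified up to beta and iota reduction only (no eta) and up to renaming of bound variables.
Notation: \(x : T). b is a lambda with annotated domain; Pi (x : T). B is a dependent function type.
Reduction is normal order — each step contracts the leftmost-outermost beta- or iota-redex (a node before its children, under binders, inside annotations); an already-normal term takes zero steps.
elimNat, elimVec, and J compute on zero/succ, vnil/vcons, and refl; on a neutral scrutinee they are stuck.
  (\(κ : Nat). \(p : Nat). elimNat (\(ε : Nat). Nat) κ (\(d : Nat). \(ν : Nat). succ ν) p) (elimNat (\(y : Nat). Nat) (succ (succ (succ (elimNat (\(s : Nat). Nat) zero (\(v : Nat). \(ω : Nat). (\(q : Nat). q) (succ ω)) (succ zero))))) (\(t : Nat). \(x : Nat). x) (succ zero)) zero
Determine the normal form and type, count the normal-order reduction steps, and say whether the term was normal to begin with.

normal form:
  succ (succ (succ (succ zero)))
type:
  Nat
reduction steps (normal order): 12
already normal: no
first redex: a beta-redex


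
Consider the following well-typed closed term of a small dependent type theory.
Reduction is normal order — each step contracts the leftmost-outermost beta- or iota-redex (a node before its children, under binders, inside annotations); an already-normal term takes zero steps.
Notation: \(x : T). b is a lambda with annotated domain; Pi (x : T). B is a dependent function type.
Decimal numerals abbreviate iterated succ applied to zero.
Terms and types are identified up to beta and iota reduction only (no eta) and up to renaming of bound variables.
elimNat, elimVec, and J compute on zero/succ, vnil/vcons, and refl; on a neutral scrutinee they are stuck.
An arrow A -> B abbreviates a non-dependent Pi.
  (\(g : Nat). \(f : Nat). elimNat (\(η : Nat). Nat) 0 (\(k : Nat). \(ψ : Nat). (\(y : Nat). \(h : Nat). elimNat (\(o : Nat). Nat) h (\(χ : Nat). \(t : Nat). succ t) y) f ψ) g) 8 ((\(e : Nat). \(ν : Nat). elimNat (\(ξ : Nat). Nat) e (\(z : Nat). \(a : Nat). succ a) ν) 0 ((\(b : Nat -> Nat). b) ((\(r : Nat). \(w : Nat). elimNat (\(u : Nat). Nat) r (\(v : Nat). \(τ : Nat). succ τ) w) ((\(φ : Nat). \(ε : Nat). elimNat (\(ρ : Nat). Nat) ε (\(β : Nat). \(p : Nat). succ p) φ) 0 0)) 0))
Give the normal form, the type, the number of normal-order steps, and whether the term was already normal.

resulting normal form:
  0
the term's type:
  Nat
steps to reach normal form (normal order): 131
started in normal form: no
first redex: a beta-redex


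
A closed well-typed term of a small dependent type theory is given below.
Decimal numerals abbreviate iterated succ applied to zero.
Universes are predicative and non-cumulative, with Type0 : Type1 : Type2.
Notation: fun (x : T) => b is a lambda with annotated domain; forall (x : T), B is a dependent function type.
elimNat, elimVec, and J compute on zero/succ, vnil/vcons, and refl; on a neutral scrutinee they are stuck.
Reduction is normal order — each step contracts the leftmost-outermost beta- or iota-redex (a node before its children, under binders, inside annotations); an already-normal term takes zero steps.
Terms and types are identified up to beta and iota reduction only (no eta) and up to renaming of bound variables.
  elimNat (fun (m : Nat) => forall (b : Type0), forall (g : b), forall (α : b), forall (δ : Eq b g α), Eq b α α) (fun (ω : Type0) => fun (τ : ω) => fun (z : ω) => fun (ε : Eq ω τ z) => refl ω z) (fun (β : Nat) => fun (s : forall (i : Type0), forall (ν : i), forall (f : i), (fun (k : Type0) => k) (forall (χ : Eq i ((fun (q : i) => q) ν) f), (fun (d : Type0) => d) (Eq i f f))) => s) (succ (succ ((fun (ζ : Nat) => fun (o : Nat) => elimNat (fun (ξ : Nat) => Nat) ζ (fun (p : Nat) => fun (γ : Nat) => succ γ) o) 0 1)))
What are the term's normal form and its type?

normal form:
  fun (m : Type0) => fun (b : m) => fun (g : m) => fun (α : Eq m b g) => refl m g
inferred type:
  forall (m : Type0), forall (b : m), forall (g : m), forall (α : Eq m b g), Eq m g g
observation: 19 normal-order steps separate the term from its normal form.


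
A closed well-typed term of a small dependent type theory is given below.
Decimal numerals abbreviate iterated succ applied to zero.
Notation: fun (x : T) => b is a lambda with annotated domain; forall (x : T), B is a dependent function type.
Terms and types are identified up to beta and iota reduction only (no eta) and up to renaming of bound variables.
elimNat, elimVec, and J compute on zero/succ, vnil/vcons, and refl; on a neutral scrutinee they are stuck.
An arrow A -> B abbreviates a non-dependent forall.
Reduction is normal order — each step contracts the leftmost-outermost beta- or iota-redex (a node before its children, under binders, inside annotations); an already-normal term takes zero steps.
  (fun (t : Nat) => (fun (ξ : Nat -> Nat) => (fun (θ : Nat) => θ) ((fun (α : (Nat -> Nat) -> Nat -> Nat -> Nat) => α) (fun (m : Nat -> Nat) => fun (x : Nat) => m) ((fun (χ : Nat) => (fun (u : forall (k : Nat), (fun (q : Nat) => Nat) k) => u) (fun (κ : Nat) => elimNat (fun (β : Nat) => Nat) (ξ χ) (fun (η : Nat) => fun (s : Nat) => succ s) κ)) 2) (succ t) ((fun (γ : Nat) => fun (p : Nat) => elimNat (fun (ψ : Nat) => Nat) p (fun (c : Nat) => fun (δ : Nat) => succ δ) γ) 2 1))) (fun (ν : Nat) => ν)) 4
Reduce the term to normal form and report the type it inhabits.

reduced normal form:
  5
inferred type:
  Nat
observation: the leftmost-outermost redex is a beta-redex, and normalization takes 29 steps.


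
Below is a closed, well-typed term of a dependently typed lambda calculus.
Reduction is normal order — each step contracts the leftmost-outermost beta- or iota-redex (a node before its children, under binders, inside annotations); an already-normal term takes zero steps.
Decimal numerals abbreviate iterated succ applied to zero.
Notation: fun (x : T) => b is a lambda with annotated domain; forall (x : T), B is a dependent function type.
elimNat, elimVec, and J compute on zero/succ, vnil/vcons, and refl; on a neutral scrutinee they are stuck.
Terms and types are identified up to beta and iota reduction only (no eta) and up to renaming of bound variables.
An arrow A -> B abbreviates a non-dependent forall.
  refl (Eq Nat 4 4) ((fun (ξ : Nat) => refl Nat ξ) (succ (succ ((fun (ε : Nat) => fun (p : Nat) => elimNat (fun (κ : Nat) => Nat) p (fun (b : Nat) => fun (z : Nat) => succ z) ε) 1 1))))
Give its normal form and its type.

reduced normal form:
  refl (Eq Nat 4 4) (refl Nat 4)
inferred type:
  Eq (Eq Nat 4 4) (refl Nat 4) (refl Nat 4)


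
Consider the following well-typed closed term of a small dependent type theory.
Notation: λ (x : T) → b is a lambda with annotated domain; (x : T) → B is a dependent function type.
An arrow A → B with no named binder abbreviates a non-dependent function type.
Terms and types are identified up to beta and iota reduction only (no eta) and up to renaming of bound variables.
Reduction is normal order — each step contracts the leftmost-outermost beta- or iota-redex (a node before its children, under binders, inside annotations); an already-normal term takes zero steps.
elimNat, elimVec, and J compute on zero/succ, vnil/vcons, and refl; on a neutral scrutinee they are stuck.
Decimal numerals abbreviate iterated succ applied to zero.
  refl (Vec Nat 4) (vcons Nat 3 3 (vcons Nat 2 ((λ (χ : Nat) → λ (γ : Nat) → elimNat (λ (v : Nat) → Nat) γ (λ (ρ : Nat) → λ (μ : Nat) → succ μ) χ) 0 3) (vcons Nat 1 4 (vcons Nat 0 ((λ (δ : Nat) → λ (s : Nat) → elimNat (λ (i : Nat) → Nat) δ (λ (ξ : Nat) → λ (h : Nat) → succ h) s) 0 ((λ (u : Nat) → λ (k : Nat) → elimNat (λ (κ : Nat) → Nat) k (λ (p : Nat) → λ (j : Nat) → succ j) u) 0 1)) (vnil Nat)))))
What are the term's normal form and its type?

normal form:
  refl (Vec Nat 4) (vcons Nat 3 3 (vcons Nat 2 3 (vcons Nat 1 4 (vcons Nat 0 1 (vnil Nat)))))
inferred type:
  Eq (Vec Nat 4) (vcons Nat 3 3 (vcons Nat 2 3 (vcons Nat 1 4 (vcons Nat 0 1 (vnil Nat))))) (vcons Nat 3 3 (vcons Nat 2 3 (vcons Nat 1 4 (vcons Nat 0 1 (vnil Nat)))))


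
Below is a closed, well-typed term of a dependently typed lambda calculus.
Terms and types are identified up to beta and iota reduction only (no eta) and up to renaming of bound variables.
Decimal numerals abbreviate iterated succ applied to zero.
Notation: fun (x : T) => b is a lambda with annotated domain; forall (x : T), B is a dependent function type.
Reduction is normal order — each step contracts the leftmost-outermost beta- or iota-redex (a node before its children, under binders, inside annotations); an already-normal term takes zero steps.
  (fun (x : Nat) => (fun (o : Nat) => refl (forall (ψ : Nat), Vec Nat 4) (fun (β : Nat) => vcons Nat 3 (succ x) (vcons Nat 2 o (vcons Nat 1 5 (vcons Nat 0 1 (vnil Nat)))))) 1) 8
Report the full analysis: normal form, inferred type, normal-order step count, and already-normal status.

reduced normal form:
  refl (forall (x : Nat), Vec Nat 4) (fun (o : Nat) => vcons Nat 3 9 (vcons Nat 2 1 (vcons Nat 1 5 (vcons Nat 0 1 (vnil Nat)))))
the term's type:
  Eq (forall (x : Nat), Vec Nat 4) (fun (o : Nat) => vcons Nat 3 9 (vcons Nat 2 1 (vcons Nat 1 5 (vcons Nat 0 1 (vnil Nat))))) (fun (ψ : Nat) => vcons Nat 3 9 (vcons Nat 2 1 (vcons Nat 1 5 (vcons Nat 0 1 (vnil Nat)))))
normal-order step count: 2
started in normal form: no
first contracted redex: a beta-redex


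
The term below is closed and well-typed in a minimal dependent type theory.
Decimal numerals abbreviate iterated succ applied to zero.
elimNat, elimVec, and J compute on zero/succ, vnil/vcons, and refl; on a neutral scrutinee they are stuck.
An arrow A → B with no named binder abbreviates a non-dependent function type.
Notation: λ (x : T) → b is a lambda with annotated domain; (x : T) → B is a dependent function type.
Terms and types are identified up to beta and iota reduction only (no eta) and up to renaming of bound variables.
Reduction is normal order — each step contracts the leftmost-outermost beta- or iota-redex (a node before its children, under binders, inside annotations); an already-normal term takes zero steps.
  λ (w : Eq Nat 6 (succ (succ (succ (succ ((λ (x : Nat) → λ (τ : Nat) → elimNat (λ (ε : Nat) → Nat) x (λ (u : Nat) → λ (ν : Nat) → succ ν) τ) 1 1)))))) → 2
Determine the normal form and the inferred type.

reduced normal form:
  λ (w : Eq Nat 6 6) → 2
inferred type:
  Eq Nat 6 6 → Nat


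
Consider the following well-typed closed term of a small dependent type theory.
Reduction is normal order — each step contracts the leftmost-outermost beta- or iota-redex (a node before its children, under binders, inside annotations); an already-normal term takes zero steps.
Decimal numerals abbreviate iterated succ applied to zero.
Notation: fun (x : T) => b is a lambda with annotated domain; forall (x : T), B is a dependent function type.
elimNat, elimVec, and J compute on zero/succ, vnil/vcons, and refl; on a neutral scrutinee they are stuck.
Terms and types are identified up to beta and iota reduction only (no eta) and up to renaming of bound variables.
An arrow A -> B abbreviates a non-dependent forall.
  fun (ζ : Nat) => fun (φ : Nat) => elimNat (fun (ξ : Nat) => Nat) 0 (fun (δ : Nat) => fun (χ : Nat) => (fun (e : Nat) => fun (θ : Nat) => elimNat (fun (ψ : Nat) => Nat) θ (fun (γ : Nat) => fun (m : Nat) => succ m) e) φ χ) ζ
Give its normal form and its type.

normal form:
  fun (ζ : Nat) => fun (φ : Nat) => elimNat (fun (ξ : Nat) => Nat) 0 (fun (δ : Nat) => fun (χ : Nat) => elimNat (fun (e : Nat) => Nat) χ (fun (θ : Nat) => fun (ψ : Nat) => succ ψ) φ) ζ
the term's type:
  Nat -> Nat -> Nat
observation: 2 normal-order steps normalize the term, beginning with a beta-redex.


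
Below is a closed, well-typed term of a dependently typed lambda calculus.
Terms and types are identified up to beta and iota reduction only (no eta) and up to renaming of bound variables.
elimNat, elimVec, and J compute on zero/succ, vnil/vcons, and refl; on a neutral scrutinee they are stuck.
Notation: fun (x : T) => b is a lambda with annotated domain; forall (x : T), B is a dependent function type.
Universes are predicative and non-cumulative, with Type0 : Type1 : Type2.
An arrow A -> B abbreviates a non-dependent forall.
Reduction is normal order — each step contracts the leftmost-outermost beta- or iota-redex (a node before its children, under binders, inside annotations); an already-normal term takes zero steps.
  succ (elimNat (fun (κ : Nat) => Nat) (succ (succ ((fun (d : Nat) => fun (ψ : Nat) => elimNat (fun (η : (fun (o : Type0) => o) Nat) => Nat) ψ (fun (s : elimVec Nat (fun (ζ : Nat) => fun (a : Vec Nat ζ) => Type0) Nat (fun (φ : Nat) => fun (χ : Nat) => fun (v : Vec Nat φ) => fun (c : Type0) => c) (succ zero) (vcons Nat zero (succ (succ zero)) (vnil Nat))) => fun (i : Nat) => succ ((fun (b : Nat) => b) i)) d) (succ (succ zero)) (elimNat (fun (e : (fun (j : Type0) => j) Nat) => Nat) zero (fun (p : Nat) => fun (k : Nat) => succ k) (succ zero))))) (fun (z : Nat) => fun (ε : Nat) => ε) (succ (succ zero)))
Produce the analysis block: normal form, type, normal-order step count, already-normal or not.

resulting normal form:
  succ (succ (succ (succ (succ (succ zero)))))
the term's type:
  Nat
steps to reach normal form (normal order): 22
already normal: no
first redex: an elimNat iota-redex


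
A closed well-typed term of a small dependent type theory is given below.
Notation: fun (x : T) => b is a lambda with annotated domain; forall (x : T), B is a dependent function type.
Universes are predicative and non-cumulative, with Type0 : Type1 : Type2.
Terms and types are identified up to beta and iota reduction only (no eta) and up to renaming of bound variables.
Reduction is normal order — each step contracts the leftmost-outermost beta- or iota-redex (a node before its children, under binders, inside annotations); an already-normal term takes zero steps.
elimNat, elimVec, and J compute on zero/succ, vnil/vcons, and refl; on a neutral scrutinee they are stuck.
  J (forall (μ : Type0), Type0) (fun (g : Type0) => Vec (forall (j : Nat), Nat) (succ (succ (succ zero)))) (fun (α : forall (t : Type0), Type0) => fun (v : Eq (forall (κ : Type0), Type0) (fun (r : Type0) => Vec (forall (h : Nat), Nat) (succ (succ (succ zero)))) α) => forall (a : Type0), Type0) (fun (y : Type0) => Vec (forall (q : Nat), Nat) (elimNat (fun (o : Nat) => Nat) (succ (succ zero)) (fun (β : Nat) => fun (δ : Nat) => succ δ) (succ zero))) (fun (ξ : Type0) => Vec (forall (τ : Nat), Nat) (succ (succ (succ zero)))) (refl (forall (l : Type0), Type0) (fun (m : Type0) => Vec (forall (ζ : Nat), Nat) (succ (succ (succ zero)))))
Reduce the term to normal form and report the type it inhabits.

reduced normal form:
  fun (μ : Type0) => Vec (forall (g : Nat), Nat) (succ (succ (succ zero)))
inferred type:
  forall (μ : Type0), Type0


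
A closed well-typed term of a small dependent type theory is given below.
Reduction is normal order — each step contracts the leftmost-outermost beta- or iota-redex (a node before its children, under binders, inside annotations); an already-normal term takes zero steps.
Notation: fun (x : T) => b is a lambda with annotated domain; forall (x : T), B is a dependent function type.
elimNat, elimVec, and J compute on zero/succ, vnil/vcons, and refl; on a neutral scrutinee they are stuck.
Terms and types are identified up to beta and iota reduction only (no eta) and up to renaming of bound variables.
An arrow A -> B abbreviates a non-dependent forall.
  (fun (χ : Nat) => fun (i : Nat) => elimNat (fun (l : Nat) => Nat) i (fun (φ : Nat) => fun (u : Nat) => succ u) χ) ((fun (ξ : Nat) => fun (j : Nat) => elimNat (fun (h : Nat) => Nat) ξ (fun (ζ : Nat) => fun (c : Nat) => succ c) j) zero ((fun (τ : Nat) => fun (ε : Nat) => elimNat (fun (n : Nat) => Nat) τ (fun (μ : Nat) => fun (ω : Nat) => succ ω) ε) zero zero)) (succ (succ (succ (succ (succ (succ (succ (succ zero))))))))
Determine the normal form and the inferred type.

resulting normal form:
  succ (succ (succ (succ (succ (succ (succ (succ zero)))))))
inferred type:
  Nat
observation: normalization takes exactly 9 steps under the normal-order strategy.


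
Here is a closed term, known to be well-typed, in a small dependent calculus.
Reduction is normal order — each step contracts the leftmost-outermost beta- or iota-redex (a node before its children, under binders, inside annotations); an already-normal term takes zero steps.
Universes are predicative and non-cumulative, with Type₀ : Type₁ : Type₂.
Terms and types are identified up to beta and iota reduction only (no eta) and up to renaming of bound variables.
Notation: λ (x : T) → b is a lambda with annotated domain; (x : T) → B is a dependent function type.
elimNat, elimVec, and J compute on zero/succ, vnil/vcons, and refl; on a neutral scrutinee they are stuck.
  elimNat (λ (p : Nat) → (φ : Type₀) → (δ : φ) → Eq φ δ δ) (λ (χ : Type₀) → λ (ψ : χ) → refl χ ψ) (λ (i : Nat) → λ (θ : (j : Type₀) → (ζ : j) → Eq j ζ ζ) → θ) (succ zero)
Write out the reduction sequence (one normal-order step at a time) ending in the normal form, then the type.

reduction (normal order):
  elimNat (λ (p : Nat) → (φ : Type₀) → (δ : φ) → Eq φ δ δ) (λ (χ : Type₀) → λ (ψ : χ) → refl χ ψ) (λ (i : Nat) → λ (θ : (j : Type₀) → (ζ : j) → Eq j ζ ζ) → θ) (succ zero)
  ~> (λ (p : Nat) → λ (φ : (δ : Type₀) → (χ : δ) → Eq δ χ χ) → φ) zero (elimNat (λ (ψ : Nat) → (i : Type₀) → (θ : i) → Eq i θ θ) (λ (j : Type₀) → λ (ζ : j) → refl j ζ) (λ (μ : Nat) → λ (e : (g : Type₀) → (y : g) → Eq g y y) → e) zero)
  ~> (λ (p : (φ : Type₀) → (δ : φ) → Eq φ δ δ) → p) (elimNat (λ (χ : Nat) → (ψ : Type₀) → (i : ψ) → Eq ψ i i) (λ (θ : Type₀) → λ (j : θ) → refl θ j) (λ (ζ : Nat) → λ (μ : (e : Type₀) → (g : e) → Eq e g g) → μ) zero)
  ~> elimNat (λ (p : Nat) → (φ : Type₀) → (δ : φ) → Eq φ δ δ) (λ (χ : Type₀) → λ (ψ : χ) → refl χ ψ) (λ (i : Nat) → λ (θ : (j : Type₀) → (ζ : j) → Eq j ζ ζ) → θ) zero
  ~> λ (p : Type₀) → λ (φ : p) → refl p φ
type:
  (p : Type₀) → (φ : p) → Eq p φ φ


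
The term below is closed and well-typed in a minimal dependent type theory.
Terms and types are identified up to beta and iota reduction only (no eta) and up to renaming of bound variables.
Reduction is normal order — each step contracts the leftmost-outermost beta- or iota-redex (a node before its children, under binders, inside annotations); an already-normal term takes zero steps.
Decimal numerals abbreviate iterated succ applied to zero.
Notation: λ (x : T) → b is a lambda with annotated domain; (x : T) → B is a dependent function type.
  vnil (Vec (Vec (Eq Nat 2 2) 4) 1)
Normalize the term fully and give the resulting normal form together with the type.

normal form:
  vnil (Vec (Vec (Eq Nat 2 2) 4) 1)
the term's type:
  Vec (Vec (Vec (Eq Nat 2 2) 4) 1) 0


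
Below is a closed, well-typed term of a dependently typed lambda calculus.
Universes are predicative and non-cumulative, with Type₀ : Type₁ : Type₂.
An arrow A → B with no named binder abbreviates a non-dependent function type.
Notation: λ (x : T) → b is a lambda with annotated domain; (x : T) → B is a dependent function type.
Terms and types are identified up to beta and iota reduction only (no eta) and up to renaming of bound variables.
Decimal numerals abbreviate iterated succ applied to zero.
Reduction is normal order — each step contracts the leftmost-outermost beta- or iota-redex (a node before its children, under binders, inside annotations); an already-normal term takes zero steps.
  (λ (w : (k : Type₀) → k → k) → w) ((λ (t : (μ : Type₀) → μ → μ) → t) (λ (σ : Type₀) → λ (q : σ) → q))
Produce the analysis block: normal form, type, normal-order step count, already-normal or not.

normal form:
  λ (w : Type₀) → λ (k : w) → k
type:
  (w : Type₀) → w → w
steps to reach normal form (normal order): 2
already normal: no
first contracted redex: a beta-redex


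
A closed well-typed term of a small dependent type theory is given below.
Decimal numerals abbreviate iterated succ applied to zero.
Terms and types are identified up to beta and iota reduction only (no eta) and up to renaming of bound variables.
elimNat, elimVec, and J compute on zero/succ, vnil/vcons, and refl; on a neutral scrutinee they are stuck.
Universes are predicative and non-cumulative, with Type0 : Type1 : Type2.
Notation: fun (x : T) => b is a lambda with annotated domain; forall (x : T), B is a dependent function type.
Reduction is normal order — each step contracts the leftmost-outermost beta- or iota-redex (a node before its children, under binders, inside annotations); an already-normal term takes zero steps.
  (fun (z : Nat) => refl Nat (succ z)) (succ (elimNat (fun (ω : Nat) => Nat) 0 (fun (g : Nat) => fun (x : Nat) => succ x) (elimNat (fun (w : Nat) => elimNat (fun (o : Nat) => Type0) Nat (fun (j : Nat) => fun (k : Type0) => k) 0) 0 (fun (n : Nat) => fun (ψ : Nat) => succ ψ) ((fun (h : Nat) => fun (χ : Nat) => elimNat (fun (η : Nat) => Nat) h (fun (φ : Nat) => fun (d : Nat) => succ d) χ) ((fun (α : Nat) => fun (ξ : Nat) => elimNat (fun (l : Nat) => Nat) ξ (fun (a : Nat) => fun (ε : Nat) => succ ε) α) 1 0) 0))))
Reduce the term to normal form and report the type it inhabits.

normal form:
  refl Nat 3
type:
  Eq Nat 3 3
observation: the term reaches its normal form after 19 normal-order steps.
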